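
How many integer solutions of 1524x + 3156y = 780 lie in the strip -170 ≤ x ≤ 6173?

24

gcd(3156, 1524):
  3156 = 2*1524 + 108
  1524 = 14*108 + 12
  108 = 9*12
so gcd(3156, 1524) = 12.
Back-substitute for Bézout coefficients:
  12 = 1524 - 14*108
  ... = 1524*(29) + 3156*(-14)
Scale by 65: particular solution (1885, -910); reduce x mod 263: (44, -21).
General solution: x = 44 + 263t, y = -21 - 127t for integer t.
-170 ≤ 44 + 263t ≤ 6173 gives t ∈ [0, 23], which is 24 values.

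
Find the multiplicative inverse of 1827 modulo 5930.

gcd(5930, 1827) = 1.
By Bézout, 1827*(383) + 5930*(-118) = 1.
So 1827*383 ≡ 1 (mod 5930), and 383 mod 5930 = 383.

383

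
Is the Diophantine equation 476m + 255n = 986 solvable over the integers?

yes

gcd(476, 255) = 17  (476 = 1*255 + 221, 255 = 1*221 + 34, 221 = 6*34 + 17, 34 = 2*17).
17 divides 986, so integer solutions exist.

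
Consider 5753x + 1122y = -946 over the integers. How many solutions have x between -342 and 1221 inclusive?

15

gcd(5753, 1122) = 11  (5753 = 5×1122 + 143, 1122 = 7×143 + 121, 143 = 1×121 + 22, 121 = 5×22 + 11, 22 = 2×11).
Back-substituting, 5753×(-47) + 1122×(241) = 11.
Scale by -86: particular solution (4042, -20726); reduce x mod 102: (64, -329).
General solution: x = 64 + 102t, y = -329 - 523t for integer t.
-342 ≤ 64 + 102t ≤ 1221 gives t ∈ [-3, 11], which is 15 values.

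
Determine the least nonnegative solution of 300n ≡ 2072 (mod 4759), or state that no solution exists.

4639

gcd(4759, 300):
  4759 = 15*300 + 259
  300 = 1*259 + 41
  259 = 6*41 + 13
  41 = 3*13 + 2
  13 = 6*2 + 1
  2 = 2*1
so gcd(4759, 300) = 1.
1 divides 2072, so solutions exist.
Back-substitute for Bézout coefficients:
  1 = 13 - 6*2
  ... = 300*(-2205) + 4759*(139)
So 300*(-2205) ≡ 1 (mod 4759); multiply by 2072: n ≡ -4568760 (mod 4759).
Smallest nonnegative: n = -4568760 mod 4759 = 4639.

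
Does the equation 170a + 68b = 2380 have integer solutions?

gcd(170, 68) = 34.
34 divides 2380, so integer solutions exist.

yes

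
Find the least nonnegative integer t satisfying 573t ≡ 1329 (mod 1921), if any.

gcd(1921, 573) = 1.
1 divides 1329, so solutions exist.
By Bézout, 573*(-466) + 1921*(139) = 1.
So 573*(-466) ≡ 1 (mod 1921); multiply by 1329: t ≡ -619314 (mod 1921).
Smallest nonnegative: t = -619314 mod 1921 = 1169.

1169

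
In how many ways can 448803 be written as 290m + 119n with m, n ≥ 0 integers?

13

gcd(290, 119):
  290 = 2×119 + 52
  119 = 2×52 + 15
  52 = 3×15 + 7
  15 = 2×7 + 1
  7 = 7×1
so gcd(290, 119) = 1.
Back-substitute for Bézout coefficients:
  1 = 15 - 2×7
  ... = 290×(-16) + 119×(39)
Scale by 448803: one solution is (-7180848, 17503317). Reduce m mod 119: (88, 3557).
General: m = 88 + 119t, n = 3557 - 290t.
m ≥ 0 ⇒ t ≥ 0; n ≥ 0 ⇒ t ≤ 12. So t ∈ [0, 12]: 13 solutions.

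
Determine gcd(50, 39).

gcd(50, 39) = 1  (50 = 1·39 + 11, 39 = 3·11 + 6, 11 = 1·6 + 5, 6 = 1·5 + 1, 5 = 5·1).

1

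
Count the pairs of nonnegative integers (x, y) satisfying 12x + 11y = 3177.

gcd(12, 11) = 1  (12 = 1*11 + 1, 11 = 11*1).
Back-substituting, 12*(1) + 11*(-1) = 1.
Scale by 3177: one solution is (3177, -3177). Reduce x mod 11: (9, 279).
General: x = 9 + 11t, y = 279 - 12t.
x ≥ 0 ⇒ t ≥ 0; y ≥ 0 ⇒ t ≤ 23. So t ∈ [0, 23]: 24 solutions.

24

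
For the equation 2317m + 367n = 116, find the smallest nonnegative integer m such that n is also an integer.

gcd(2317, 367) = 1.
1 divides 116, so solutions exist.
By Bézout, 2317*(150) + 367*(-947) = 1.
Scale by 116/1 = 116: (m₀, n₀) = (17400, -109852).
General solution: m = 17400 + 367t, n = -109852 - 2317t for integer t.
m ≥ 0: smallest is 17400 mod 367 = 151 (at t = -47), with n = -953.

151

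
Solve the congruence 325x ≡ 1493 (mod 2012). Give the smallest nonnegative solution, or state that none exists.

537

gcd(2012, 325):
  2012 = 6*325 + 62
  325 = 5*62 + 15
  62 = 4*15 + 2
  15 = 7*2 + 1
  2 = 2*1
so gcd(2012, 325) = 1.
1 divides 1493, so solutions exist.
Back-substitute for Bézout coefficients:
  1 = 15 - 7*2
  ... = 325*(941) + 2012*(-152)
So 325*(941) ≡ 1 (mod 2012); multiply by 1493: x ≡ 1404913 (mod 2012).
Smallest nonnegative: x = 1404913 mod 2012 = 537.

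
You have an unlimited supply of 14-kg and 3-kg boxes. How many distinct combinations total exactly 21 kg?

Need nonnegative integers with 14j + 3k = 21.
gcd(14, 3) = 1, and 14·(-1) + 3·(5) = 1.
So (j₀, k₀) = (-21, 105); general j = -21 + 3t, k = 105 - 14t.
j ≥ 0 ⇒ t ≥ 7; k ≥ 0 ⇒ t ≤ 7. That's 1 value of t.

1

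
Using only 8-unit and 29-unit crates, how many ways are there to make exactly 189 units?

Need nonnegative integers with 8j + 29k = 189.
gcd(8, 29) = 1, and 8·(11) + 29·(-3) = 1.
So (j₀, k₀) = (2079, -567); general j = 2079 + 29t, k = -567 - 8t.
j ≥ 0 ⇒ t ≥ -71; k ≥ 0 ⇒ t ≤ -71. That's 1 value of t.

1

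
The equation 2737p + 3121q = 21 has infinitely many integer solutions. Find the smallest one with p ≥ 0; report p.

1341

gcd(3121, 2737):
  3121 = 1·2737 + 384
  2737 = 7·384 + 49
  384 = 7·49 + 41
  49 = 1·41 + 8
  41 = 5·8 + 1
  8 = 8·1
so gcd(3121, 2737) = 1.
1 divides 21, so solutions exist.
Back-substitute for Bézout coefficients:
  1 = 41 - 5·8
  ... = 2737·(-382) + 3121·(335)
Scale by 21/1 = 21: (p₀, q₀) = (-8022, 7035).
General solution: p = -8022 + 3121t, q = 7035 - 2737t for integer t.
p ≥ 0: smallest is -8022 mod 3121 = 1341 (at t = 3), with q = -1176.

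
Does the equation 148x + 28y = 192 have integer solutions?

yes

gcd(148, 28) = 4.
4 divides 192, so integer solutions exist.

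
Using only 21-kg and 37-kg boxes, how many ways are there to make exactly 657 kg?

Need nonnegative integers with 21j + 37k = 657.
gcd(21, 37) = 1, and 21·(-7) + 37·(4) = 1.
So (j₀, k₀) = (-4599, 2628); general j = -4599 + 37t, k = 2628 - 21t.
j ≥ 0 ⇒ t ≥ 125; k ≥ 0 ⇒ t ≤ 125. That's 1 value of t.

1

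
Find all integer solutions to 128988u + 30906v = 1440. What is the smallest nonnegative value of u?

1095

gcd(128988, 30906):
  128988 = 4*30906 + 5364
  30906 = 5*5364 + 4086
  5364 = 1*4086 + 1278
  4086 = 3*1278 + 252
  1278 = 5*252 + 18
  252 = 14*18
so gcd(128988, 30906) = 18.
18 divides 1440, so solutions exist.
Back-substitute for Bézout coefficients:
  18 = 1278 - 5*252
  ... = 128988*(121) + 30906*(-505)
Scale by 1440/18 = 80: (u₀, v₀) = (9680, -40400).
General solution: u = 9680 + 1717t, v = -40400 - 7166t for integer t.
u ≥ 0: smallest is 9680 mod 1717 = 1095 (at t = -5), with v = -4570.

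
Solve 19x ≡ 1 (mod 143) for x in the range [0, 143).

gcd(143, 19):
  143 = 7·19 + 10
  19 = 1·10 + 9
  10 = 1·9 + 1
  9 = 9·1
so gcd(143, 19) = 1.
Back-substitute for Bézout coefficients:
  1 = 10 - 1·9
  ... = 19·(-15) + 143·(2)
So 19·-15 ≡ 1 (mod 143), and -15 mod 143 = 128.

128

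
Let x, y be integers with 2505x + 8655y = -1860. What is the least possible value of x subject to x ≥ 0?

96

gcd(8655, 2505):
  8655 = 3*2505 + 1140
  2505 = 2*1140 + 225
  1140 = 5*225 + 15
  225 = 15*15
so gcd(8655, 2505) = 15.
15 divides -1860, so solutions exist.
Back-substitute for Bézout coefficients:
  15 = 1140 - 5*225
  ... = 2505*(-38) + 8655*(11)
Scale by -1860/15 = -124: (x₀, y₀) = (4712, -1364).
General solution: x = 4712 + 577t, y = -1364 - 167t for integer t.
x ≥ 0: smallest is 4712 mod 577 = 96 (at t = -8), with y = -28.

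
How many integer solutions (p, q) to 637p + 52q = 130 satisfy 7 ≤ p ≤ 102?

24

gcd(637, 52) = 13.
By Bézout, 637·(1) + 52·(-12) = 13.
Particular solution: (2, -22).
General solution: p = 2 + 4t, q = -22 - 49t for integer t.
7 ≤ 2 + 4t ≤ 102 gives t ∈ [2, 25], which is 24 values.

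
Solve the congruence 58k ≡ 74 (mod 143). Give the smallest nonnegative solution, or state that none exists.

gcd(143, 58) = 1  (143 = 2·58 + 27, 58 = 2·27 + 4, 27 = 6·4 + 3, 4 = 1·3 + 1, 3 = 3·1).
1 divides 74, so solutions exist.
Back-substituting, 58·(37) + 143·(-15) = 1.
So 58·(37) ≡ 1 (mod 143); multiply by 74: k ≡ 2738 (mod 143).
Smallest nonnegative: k = 2738 mod 143 = 21.

21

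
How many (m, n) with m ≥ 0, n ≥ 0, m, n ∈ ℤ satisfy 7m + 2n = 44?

gcd(7, 2) = 1  (7 = 3×2 + 1, 2 = 2×1).
Back-substituting, 7×(1) + 2×(-3) = 1.
Scale by 44: one solution is (44, -132). Reduce m mod 2: (0, 22).
General: m = 0 + 2t, n = 22 - 7t.
m ≥ 0 ⇒ t ≥ 0; n ≥ 0 ⇒ t ≤ 3. So t ∈ [0, 3]: 4 solutions.

4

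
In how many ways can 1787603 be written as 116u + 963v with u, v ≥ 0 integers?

gcd(963, 116) = 1  (963 = 8×116 + 35, 116 = 3×35 + 11, 35 = 3×11 + 2, 11 = 5×2 + 1, 2 = 2×1).
Back-substituting, 116×(440) + 963×(-53) = 1.
Scale by 1787603: one solution is (786545320, -94742959). Reduce u mod 963: (625, 1781).
General: u = 625 + 963t, v = 1781 - 116t.
u ≥ 0 ⇒ t ≥ 0; v ≥ 0 ⇒ t ≤ 15. So t ∈ [0, 15]: 16 solutions.

16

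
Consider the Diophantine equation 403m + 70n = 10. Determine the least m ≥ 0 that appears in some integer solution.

gcd(403, 70) = 1.
1 divides 10, so solutions exist.
By Bézout, 403×(-33) + 70×(190) = 1.
Scale by 10/1 = 10: (m₀, n₀) = (-330, 1900).
General solution: m = -330 + 70t, n = 1900 - 403t for integer t.
m ≥ 0: smallest is -330 mod 70 = 20 (at t = 5), with n = -115.

20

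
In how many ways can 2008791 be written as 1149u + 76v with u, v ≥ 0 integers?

gcd(1149, 76) = 1.
By Bézout, 1149×(17) + 76×(-257) = 1.
One solution: (63, 25479).
General: u = 63 + 76t, v = 25479 - 1149t.
u ≥ 0 ⇒ t ≥ 0; v ≥ 0 ⇒ t ≤ 22. So t ∈ [0, 22]: 23 solutions.

23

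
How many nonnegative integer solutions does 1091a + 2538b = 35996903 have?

gcd(2538, 1091) = 1  (2538 = 2×1091 + 356, 1091 = 3×356 + 23, 356 = 15×23 + 11, 23 = 2×11 + 1, 11 = 11×1).
Back-substituting, 1091×(221) + 2538×(-95) = 1.
Scale by 35996903: one solution is (7955315563, -3419705785). Reduce a mod 2538: (247, 14077).
General: a = 247 + 2538t, b = 14077 - 1091t.
a ≥ 0 ⇒ t ≥ 0; b ≥ 0 ⇒ t ≤ 12. So t ∈ [0, 12]: 13 solutions.

13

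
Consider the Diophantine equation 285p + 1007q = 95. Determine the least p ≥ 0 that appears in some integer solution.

gcd(1007, 285):
  1007 = 3×285 + 152
  285 = 1×152 + 133
  152 = 1×133 + 19
  133 = 7×19
so gcd(1007, 285) = 19.
19 divides 95, so solutions exist.
Back-substitute for Bézout coefficients:
  19 = 152 - 1×133
  ... = 285×(-7) + 1007×(2)
Scale by 95/19 = 5: (p₀, q₀) = (-35, 10).
General solution: p = -35 + 53t, q = 10 - 15t for integer t.
p ≥ 0: smallest is -35 mod 53 = 18 (at t = 1), with q = -5.

18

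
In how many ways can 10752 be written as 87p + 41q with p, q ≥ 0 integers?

3

gcd(87, 41):
  87 = 2·41 + 5
  41 = 8·5 + 1
  5 = 5·1
so gcd(87, 41) = 1.
Back-substitute for Bézout coefficients:
  1 = 41 - 8·5
  ... = 87·(-8) + 41·(17)
Scale by 10752: one solution is (-86016, 182784). Reduce p mod 41: (2, 258).
General: p = 2 + 41t, q = 258 - 87t.
p ≥ 0 ⇒ t ≥ 0; q ≥ 0 ⇒ t ≤ 2. So t ∈ [0, 2]: 3 solutions.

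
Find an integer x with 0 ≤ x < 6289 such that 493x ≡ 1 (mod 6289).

4350

gcd(6289, 493) = 1.
By Bézout, 493*(-1939) + 6289*(152) = 1.
So 493*-1939 ≡ 1 (mod 6289), and -1939 mod 6289 = 4350.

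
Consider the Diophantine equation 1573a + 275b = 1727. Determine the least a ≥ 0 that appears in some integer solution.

gcd(1573, 275):
  1573 = 5·275 + 198
  275 = 1·198 + 77
  198 = 2·77 + 44
  77 = 1·44 + 33
  44 = 1·33 + 11
  33 = 3·11
so gcd(1573, 275) = 11.
11 divides 1727, so solutions exist.
Back-substitute for Bézout coefficients:
  11 = 44 - 1·33
  ... = 1573·(7) + 275·(-40)
Scale by 1727/11 = 157: (a₀, b₀) = (1099, -6280).
General solution: a = 1099 + 25t, b = -6280 - 143t for integer t.
a ≥ 0: smallest is 1099 mod 25 = 24 (at t = -43), with b = -131.

24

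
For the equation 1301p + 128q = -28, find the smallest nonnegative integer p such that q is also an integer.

84

gcd(1301, 128) = 1.
1 divides -28, so solutions exist.
By Bézout, 1301*(61) + 128*(-620) = 1.
Scale by -28/1 = -28: (p₀, q₀) = (-1708, 17360).
General solution: p = -1708 + 128t, q = 17360 - 1301t for integer t.
p ≥ 0: smallest is -1708 mod 128 = 84 (at t = 14), with q = -854.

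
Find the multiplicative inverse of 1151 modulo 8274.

gcd(8274, 1151) = 1  (8274 = 7·1151 + 217, 1151 = 5·217 + 66, 217 = 3·66 + 19, 66 = 3·19 + 9, 19 = 2·9 + 1, 9 = 9·1).
Back-substituting, 1151·(-877) + 8274·(122) = 1.
So 1151·-877 ≡ 1 (mod 8274), and -877 mod 8274 = 7397.

7397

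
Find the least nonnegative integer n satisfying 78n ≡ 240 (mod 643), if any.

102

gcd(643, 78) = 1.
1 divides 240, so solutions exist.
By Bézout, 78×(-305) + 643×(37) = 1.
So 78×(-305) ≡ 1 (mod 643); multiply by 240: n ≡ -73200 (mod 643).
Smallest nonnegative: n = -73200 mod 643 = 102.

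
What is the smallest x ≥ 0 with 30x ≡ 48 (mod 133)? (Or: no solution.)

gcd(133, 30):
  133 = 4×30 + 13
  30 = 2×13 + 4
  13 = 3×4 + 1
  4 = 4×1
so gcd(133, 30) = 1.
1 divides 48, so solutions exist.
Back-substitute for Bézout coefficients:
  1 = 13 - 3×4
  ... = 30×(-31) + 133×(7)
So 30×(-31) ≡ 1 (mod 133); multiply by 48: x ≡ -1488 (mod 133).
Smallest nonnegative: x = -1488 mod 133 = 108.

108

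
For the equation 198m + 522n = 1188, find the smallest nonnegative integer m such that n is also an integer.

6

gcd(522, 198) = 18  (522 = 2*198 + 126, 198 = 1*126 + 72, 126 = 1*72 + 54, 72 = 1*54 + 18, 54 = 3*18).
18 divides 1188, so solutions exist.
Back-substituting, 198*(8) + 522*(-3) = 18.
Scale by 1188/18 = 66: (m₀, n₀) = (528, -198).
General solution: m = 528 + 29t, n = -198 - 11t for integer t.
m ≥ 0: smallest is 528 mod 29 = 6 (at t = -18), with n = 0.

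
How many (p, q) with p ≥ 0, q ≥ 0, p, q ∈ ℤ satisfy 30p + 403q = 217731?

18

gcd(403, 30) = 1  (403 = 13·30 + 13, 30 = 2·13 + 4, 13 = 3·4 + 1, 4 = 4·1).
Back-substituting, 30·(-94) + 403·(7) = 1.
Scale by 217731: one solution is (-20466714, 1524117). Reduce p mod 403: (44, 537).
General: p = 44 + 403t, q = 537 - 30t.
p ≥ 0 ⇒ t ≥ 0; q ≥ 0 ⇒ t ≤ 17. So t ∈ [0, 17]: 18 solutions.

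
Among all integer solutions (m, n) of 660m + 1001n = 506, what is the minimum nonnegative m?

22

gcd(1001, 660) = 11.
11 divides 506, so solutions exist.
By Bézout, 660*(44) + 1001*(-29) = 11.
Scale by 506/11 = 46: (m₀, n₀) = (2024, -1334).
General solution: m = 2024 + 91t, n = -1334 - 60t for integer t.
m ≥ 0: smallest is 2024 mod 91 = 22 (at t = -22), with n = -14.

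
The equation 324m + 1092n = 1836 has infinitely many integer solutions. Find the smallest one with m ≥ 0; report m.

36

gcd(1092, 324):
  1092 = 3·324 + 120
  324 = 2·120 + 84
  120 = 1·84 + 36
  84 = 2·36 + 12
  36 = 3·12
so gcd(1092, 324) = 12.
12 divides 1836, so solutions exist.
Back-substitute for Bézout coefficients:
  12 = 84 - 2·36
  ... = 324·(27) + 1092·(-8)
Scale by 1836/12 = 153: (m₀, n₀) = (4131, -1224).
General solution: m = 4131 + 91t, n = -1224 - 27t for integer t.
m ≥ 0: smallest is 4131 mod 91 = 36 (at t = -45), with n = -9.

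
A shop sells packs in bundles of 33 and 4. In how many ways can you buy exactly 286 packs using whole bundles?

2

Need nonnegative integers with 33j + 4k = 286.
gcd(33, 4) = 1, and 33·(1) + 4·(-8) = 1.
So (j₀, k₀) = (286, -2288); general j = 286 + 4t, k = -2288 - 33t.
j ≥ 0 ⇒ t ≥ -71; k ≥ 0 ⇒ t ≤ -70. That's 2 values of t.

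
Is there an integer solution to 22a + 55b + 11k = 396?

gcd(55, 22) = 11  (55 = 2·22 + 11, 22 = 2·11).
gcd(11, 11) = 11.
11 divides 396, so integer solutions exist.

yes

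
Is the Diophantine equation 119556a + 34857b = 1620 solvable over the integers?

yes

gcd(119556, 34857):
  119556 = 3·34857 + 14985
  34857 = 2·14985 + 4887
  14985 = 3·4887 + 324
  4887 = 15·324 + 27
  324 = 12·27
so gcd(119556, 34857) = 27.
27 divides 1620, so integer solutions exist.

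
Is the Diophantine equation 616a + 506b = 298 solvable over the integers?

no

gcd(616, 506) = 22.
22 does not divide 298 (remainder 12), so no integer solutions.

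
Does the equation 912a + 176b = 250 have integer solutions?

gcd(912, 176) = 16  (912 = 5·176 + 32, 176 = 5·32 + 16, 32 = 2·16).
16 does not divide 250 (remainder 10), so no integer solutions.

no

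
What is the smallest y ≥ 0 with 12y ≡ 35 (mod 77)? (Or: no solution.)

35

gcd(77, 12) = 1  (77 = 6·12 + 5, 12 = 2·5 + 2, 5 = 2·2 + 1, 2 = 2·1).
1 divides 35, so solutions exist.
Back-substituting, 12·(-32) + 77·(5) = 1.
So 12·(-32) ≡ 1 (mod 77); multiply by 35: y ≡ -1120 (mod 77).
Smallest nonnegative: y = -1120 mod 77 = 35.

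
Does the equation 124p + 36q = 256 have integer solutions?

gcd(124, 36) = 4  (124 = 3·36 + 16, 36 = 2·16 + 4, 16 = 4·4).
4 divides 256, so integer solutions exist.

yes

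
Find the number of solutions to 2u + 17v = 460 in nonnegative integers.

gcd(17, 2) = 1.
By Bézout, 2*(-8) + 17*(1) = 1.
One solution: (9, 26).
General: u = 9 + 17t, v = 26 - 2t.
u ≥ 0 ⇒ t ≥ 0; v ≥ 0 ⇒ t ≤ 13. So t ∈ [0, 13]: 14 solutions.

14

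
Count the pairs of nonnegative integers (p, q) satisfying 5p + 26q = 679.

5

gcd(26, 5) = 1.
By Bézout, 5·(-5) + 26·(1) = 1.
One solution: (11, 24).
General: p = 11 + 26t, q = 24 - 5t.
p ≥ 0 ⇒ t ≥ 0; q ≥ 0 ⇒ t ≤ 4. So t ∈ [0, 4]: 5 solutions.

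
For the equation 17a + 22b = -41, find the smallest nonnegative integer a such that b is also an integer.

gcd(22, 17) = 1  (22 = 1×17 + 5, 17 = 3×5 + 2, 5 = 2×2 + 1, 2 = 2×1).
1 divides -41, so solutions exist.
Back-substituting, 17×(-9) + 22×(7) = 1.
Scale by -41/1 = -41: (a₀, b₀) = (369, -287).
General solution: a = 369 + 22t, b = -287 - 17t for integer t.
a ≥ 0: smallest is 369 mod 22 = 17 (at t = -16), with b = -15.

17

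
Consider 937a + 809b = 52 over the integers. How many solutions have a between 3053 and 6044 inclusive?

gcd(937, 809) = 1  (937 = 1*809 + 128, 809 = 6*128 + 41, 128 = 3*41 + 5, 41 = 8*5 + 1, 5 = 5*1).
Back-substituting, 937*(-158) + 809*(183) = 1.
Scale by 52: particular solution (-8216, 9516); reduce a mod 809: (683, -791).
General solution: a = 683 + 809t, b = -791 - 937t for integer t.
3053 ≤ 683 + 809t ≤ 6044 gives t ∈ [3, 6], which is 4 values.

4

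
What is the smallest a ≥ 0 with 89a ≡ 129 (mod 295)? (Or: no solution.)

gcd(295, 89) = 1  (295 = 3*89 + 28, 89 = 3*28 + 5, 28 = 5*5 + 3, 5 = 1*3 + 2, 3 = 1*2 + 1, 2 = 2*1).
1 divides 129, so solutions exist.
Back-substituting, 89*(-116) + 295*(35) = 1.
So 89*(-116) ≡ 1 (mod 295); multiply by 129: a ≡ -14964 (mod 295).
Smallest nonnegative: a = -14964 mod 295 = 81.

81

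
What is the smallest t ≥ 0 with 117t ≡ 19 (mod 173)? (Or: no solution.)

46

gcd(173, 117) = 1.
1 divides 19, so solutions exist.
By Bézout, 117·(-34) + 173·(23) = 1.
So 117·(-34) ≡ 1 (mod 173); multiply by 19: t ≡ -646 (mod 173).
Smallest nonnegative: t = -646 mod 173 = 46.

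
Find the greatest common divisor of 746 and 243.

1

gcd(746, 243):
  746 = 3×243 + 17
  243 = 14×17 + 5
  17 = 3×5 + 2
  5 = 2×2 + 1
  2 = 2×1
so gcd(746, 243) = 1.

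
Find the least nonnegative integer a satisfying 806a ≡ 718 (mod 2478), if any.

gcd(2478, 806) = 2  (2478 = 3×806 + 60, 806 = 13×60 + 26, 60 = 2×26 + 8, 26 = 3×8 + 2, 8 = 4×2).
2 divides 718, so solutions exist.
Back-substituting, 806×(289) + 2478×(-94) = 2.
So 806×(289) ≡ 2 (mod 2478); multiply by 359: a ≡ 103751 (mod 1239).
Smallest nonnegative: a = 103751 mod 1239 = 914.

914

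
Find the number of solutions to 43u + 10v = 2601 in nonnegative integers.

gcd(43, 10) = 1.
By Bézout, 43·(-3) + 10·(13) = 1.
One solution: (7, 230).
General: u = 7 + 10t, v = 230 - 43t.
u ≥ 0 ⇒ t ≥ 0; v ≥ 0 ⇒ t ≤ 5. So t ∈ [0, 5]: 6 solutions.

6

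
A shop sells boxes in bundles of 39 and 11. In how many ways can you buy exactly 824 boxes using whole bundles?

Need nonnegative integers with 39j + 11k = 824.
gcd(39, 11) = 1, and 39·(2) + 11·(-7) = 1.
So (j₀, k₀) = (1648, -5768); general j = 1648 + 11t, k = -5768 - 39t.
j ≥ 0 ⇒ t ≥ -149; k ≥ 0 ⇒ t ≤ -148. That's 2 values of t.

2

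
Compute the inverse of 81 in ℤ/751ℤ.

gcd(751, 81):
  751 = 9·81 + 22
  81 = 3·22 + 15
  22 = 1·15 + 7
  15 = 2·7 + 1
  7 = 7·1
so gcd(751, 81) = 1.
Back-substitute for Bézout coefficients:
  1 = 15 - 2·7
  ... = 81·(102) + 751·(-11)
So 81·102 ≡ 1 (mod 751), and 102 mod 751 = 102.

102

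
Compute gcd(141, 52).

1

gcd(141, 52):
  141 = 2×52 + 37
  52 = 1×37 + 15
  37 = 2×15 + 7
  15 = 2×7 + 1
  7 = 7×1
so gcd(141, 52) = 1.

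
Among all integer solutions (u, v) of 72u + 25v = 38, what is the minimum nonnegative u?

4

gcd(72, 25) = 1  (72 = 2·25 + 22, 25 = 1·22 + 3, 22 = 7·3 + 1, 3 = 3·1).
1 divides 38, so solutions exist.
Back-substituting, 72·(8) + 25·(-23) = 1.
Scale by 38/1 = 38: (u₀, v₀) = (304, -874).
General solution: u = 304 + 25t, v = -874 - 72t for integer t.
u ≥ 0: smallest is 304 mod 25 = 4 (at t = -12), with v = -10.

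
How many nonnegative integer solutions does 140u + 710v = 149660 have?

gcd(710, 140) = 10  (710 = 5·140 + 10, 140 = 14·10).
Back-substituting, 140·(-5) + 710·(1) = 10.
Scale by 14966: one solution is (-74830, 14966). Reduce u mod 71: (4, 210).
General: u = 4 + 71t, v = 210 - 14t.
u ≥ 0 ⇒ t ≥ 0; v ≥ 0 ⇒ t ≤ 15. So t ∈ [0, 15]: 16 solutions.

16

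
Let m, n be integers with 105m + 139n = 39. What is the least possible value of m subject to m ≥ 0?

gcd(139, 105) = 1  (139 = 1·105 + 34, 105 = 3·34 + 3, 34 = 11·3 + 1, 3 = 3·1).
1 divides 39, so solutions exist.
Back-substituting, 105·(-45) + 139·(34) = 1.
Scale by 39/1 = 39: (m₀, n₀) = (-1755, 1326).
General solution: m = -1755 + 139t, n = 1326 - 105t for integer t.
m ≥ 0: smallest is -1755 mod 139 = 52 (at t = 13), with n = -39.

52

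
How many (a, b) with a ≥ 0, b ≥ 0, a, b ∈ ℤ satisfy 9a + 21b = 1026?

gcd(21, 9) = 3.
By Bézout, 9×(-2) + 21×(1) = 3.
One solution: (2, 48).
General: a = 2 + 7t, b = 48 - 3t.
a ≥ 0 ⇒ t ≥ 0; b ≥ 0 ⇒ t ≤ 16. So t ∈ [0, 16]: 17 solutions.

17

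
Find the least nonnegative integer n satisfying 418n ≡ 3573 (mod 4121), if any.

1793

gcd(4121, 418):
  4121 = 9×418 + 359
  418 = 1×359 + 59
  359 = 6×59 + 5
  59 = 11×5 + 4
  5 = 1×4 + 1
  4 = 4×1
so gcd(4121, 418) = 1.
1 divides 3573, so solutions exist.
Back-substitute for Bézout coefficients:
  1 = 5 - 1×4
  ... = 418×(-838) + 4121×(85)
So 418×(-838) ≡ 1 (mod 4121); multiply by 3573: n ≡ -2994174 (mod 4121).
Smallest nonnegative: n = -2994174 mod 4121 = 1793.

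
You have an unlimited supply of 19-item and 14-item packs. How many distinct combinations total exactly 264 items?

1

Need nonnegative integers with 19j + 14k = 264.
gcd(19, 14) = 1, and 19·(3) + 14·(-4) = 1.
So (j₀, k₀) = (792, -1056); general j = 792 + 14t, k = -1056 - 19t.
j ≥ 0 ⇒ t ≥ -56; k ≥ 0 ⇒ t ≤ -56. That's 1 value of t.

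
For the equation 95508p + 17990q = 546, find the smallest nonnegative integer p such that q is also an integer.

942

gcd(95508, 17990):
  95508 = 5·17990 + 5558
  17990 = 3·5558 + 1316
  5558 = 4·1316 + 294
  1316 = 4·294 + 140
  294 = 2·140 + 14
  140 = 10·14
so gcd(95508, 17990) = 14.
14 divides 546, so solutions exist.
Back-substitute for Bézout coefficients:
  14 = 294 - 2·140
  ... = 95508·(123) + 17990·(-653)
Scale by 546/14 = 39: (p₀, q₀) = (4797, -25467).
General solution: p = 4797 + 1285t, q = -25467 - 6822t for integer t.
p ≥ 0: smallest is 4797 mod 1285 = 942 (at t = -3), with q = -5001.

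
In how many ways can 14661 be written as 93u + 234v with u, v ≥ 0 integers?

2

gcd(234, 93):
  234 = 2×93 + 48
  93 = 1×48 + 45
  48 = 1×45 + 3
  45 = 15×3
so gcd(234, 93) = 3.
Back-substitute for Bézout coefficients:
  3 = 48 - 1×45
  ... = 93×(-5) + 234×(2)
Scale by 4887: one solution is (-24435, 9774). Reduce u mod 78: (57, 40).
General: u = 57 + 78t, v = 40 - 31t.
u ≥ 0 ⇒ t ≥ 0; v ≥ 0 ⇒ t ≤ 1. So t ∈ [0, 1]: 2 solutions.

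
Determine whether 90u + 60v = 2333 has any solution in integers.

no

gcd(90, 60) = 30.
30 does not divide 2333 (remainder 23), so no integer solutions.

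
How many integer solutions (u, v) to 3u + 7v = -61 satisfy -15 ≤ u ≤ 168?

26

gcd(7, 3) = 1.
By Bézout, 3*(-2) + 7*(1) = 1.
Particular solution: (3, -10).
General solution: u = 3 + 7t, v = -10 - 3t for integer t.
-15 ≤ 3 + 7t ≤ 168 gives t ∈ [-2, 23], which is 26 values.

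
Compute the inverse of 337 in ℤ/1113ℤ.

gcd(1113, 337):
  1113 = 3*337 + 102
  337 = 3*102 + 31
  102 = 3*31 + 9
  31 = 3*9 + 4
  9 = 2*4 + 1
  4 = 4*1
so gcd(1113, 337) = 1.
Back-substitute for Bézout coefficients:
  1 = 9 - 2*4
  ... = 337*(-251) + 1113*(76)
So 337*-251 ≡ 1 (mod 1113), and -251 mod 1113 = 862.

862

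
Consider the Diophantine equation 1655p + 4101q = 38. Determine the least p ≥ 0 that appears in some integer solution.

gcd(4101, 1655):
  4101 = 2×1655 + 791
  1655 = 2×791 + 73
  791 = 10×73 + 61
  73 = 1×61 + 12
  61 = 5×12 + 1
  12 = 12×1
so gcd(4101, 1655) = 1.
1 divides 38, so solutions exist.
Back-substitute for Bézout coefficients:
  1 = 61 - 5×12
  ... = 1655×(-337) + 4101×(136)
Scale by 38/1 = 38: (p₀, q₀) = (-12806, 5168).
General solution: p = -12806 + 4101t, q = 5168 - 1655t for integer t.
p ≥ 0: smallest is -12806 mod 4101 = 3598 (at t = 4), with q = -1452.

3598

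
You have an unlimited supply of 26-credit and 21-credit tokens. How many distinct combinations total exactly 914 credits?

1

Need nonnegative integers with 26j + 21k = 914.
gcd(26, 21) = 1, and 26·(-4) + 21·(5) = 1.
So (j₀, k₀) = (-3656, 4570); general j = -3656 + 21t, k = 4570 - 26t.
j ≥ 0 ⇒ t ≥ 175; k ≥ 0 ⇒ t ≤ 175. That's 1 value of t.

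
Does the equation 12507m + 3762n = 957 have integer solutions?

gcd(12507, 3762) = 33  (12507 = 3*3762 + 1221, 3762 = 3*1221 + 99, 1221 = 12*99 + 33, 99 = 3*33).
33 divides 957, so integer solutions exist.

yes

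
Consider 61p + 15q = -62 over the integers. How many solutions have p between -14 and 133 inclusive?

10

gcd(61, 15) = 1.
By Bézout, 61*(1) + 15*(-4) = 1.
Particular solution: (13, -57).
General solution: p = 13 + 15t, q = -57 - 61t for integer t.
-14 ≤ 13 + 15t ≤ 133 gives t ∈ [-1, 8], which is 10 values.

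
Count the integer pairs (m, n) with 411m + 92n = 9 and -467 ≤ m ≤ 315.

gcd(411, 92) = 1  (411 = 4·92 + 43, 92 = 2·43 + 6, 43 = 7·6 + 1, 6 = 6·1).
Back-substituting, 411·(15) + 92·(-67) = 1.
Scale by 9: particular solution (135, -603); reduce m mod 92: (43, -192).
General solution: m = 43 + 92t, n = -192 - 411t for integer t.
-467 ≤ 43 + 92t ≤ 315 gives t ∈ [-5, 2], which is 8 values.

8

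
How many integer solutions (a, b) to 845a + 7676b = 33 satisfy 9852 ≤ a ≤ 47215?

gcd(7676, 845):
  7676 = 9*845 + 71
  845 = 11*71 + 64
  71 = 1*64 + 7
  64 = 9*7 + 1
  7 = 7*1
so gcd(7676, 845) = 1.
Back-substitute for Bézout coefficients:
  1 = 64 - 9*7
  ... = 845*(1081) + 7676*(-119)
Scale by 33: particular solution (35673, -3927); reduce a mod 7676: (4969, -547).
General solution: a = 4969 + 7676t, b = -547 - 845t for integer t.
9852 ≤ 4969 + 7676t ≤ 47215 gives t ∈ [1, 5], which is 5 values.

5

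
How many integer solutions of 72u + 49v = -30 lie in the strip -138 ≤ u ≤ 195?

7

gcd(72, 49) = 1.
By Bézout, 72×(-17) + 49×(25) = 1.
Particular solution: (20, -30).
General solution: u = 20 + 49t, v = -30 - 72t for integer t.
-138 ≤ 20 + 49t ≤ 195 gives t ∈ [-3, 3], which is 7 values.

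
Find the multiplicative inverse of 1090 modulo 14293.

gcd(14293, 1090) = 1.
By Bézout, 1090×(-3370) + 14293×(257) = 1.
So 1090×-3370 ≡ 1 (mod 14293), and -3370 mod 14293 = 10923.

10923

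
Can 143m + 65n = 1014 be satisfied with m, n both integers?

yes

gcd(143, 65) = 13  (143 = 2·65 + 13, 65 = 5·13).
13 divides 1014, so integer solutions exist.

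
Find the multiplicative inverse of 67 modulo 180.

43

gcd(180, 67) = 1.
By Bézout, 67·(43) + 180·(-16) = 1.
So 67·43 ≡ 1 (mod 180), and 43 mod 180 = 43.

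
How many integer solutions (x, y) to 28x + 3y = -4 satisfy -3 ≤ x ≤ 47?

gcd(28, 3):
  28 = 9*3 + 1
  3 = 3*1
so gcd(28, 3) = 1.
Back-substitute for Bézout coefficients:
  1 = 28 - 9*3
  ... = 28*(1) + 3*(-9)
Scale by -4: particular solution (-4, 36); reduce x mod 3: (2, -20).
General solution: x = 2 + 3t, y = -20 - 28t for integer t.
-3 ≤ 2 + 3t ≤ 47 gives t ∈ [-1, 15], which is 17 values.

17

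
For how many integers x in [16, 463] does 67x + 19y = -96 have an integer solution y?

gcd(67, 19) = 1.
By Bézout, 67*(2) + 19*(-7) = 1.
Particular solution: (17, -65).
General solution: x = 17 + 19t, y = -65 - 67t for integer t.
16 ≤ 17 + 19t ≤ 463 gives t ∈ [0, 23], which is 24 values.

24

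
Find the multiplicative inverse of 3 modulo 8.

3

gcd(8, 3) = 1.
By Bézout, 3*(3) + 8*(-1) = 1.
So 3*3 ≡ 1 (mod 8), and 3 mod 8 = 3.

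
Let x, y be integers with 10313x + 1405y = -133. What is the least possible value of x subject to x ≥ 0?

1149

gcd(10313, 1405) = 1.
1 divides -133, so solutions exist.
By Bézout, 10313*(97) + 1405*(-712) = 1.
Scale by -133/1 = -133: (x₀, y₀) = (-12901, 94696).
General solution: x = -12901 + 1405t, y = 94696 - 10313t for integer t.
x ≥ 0: smallest is -12901 mod 1405 = 1149 (at t = 10), with y = -8434.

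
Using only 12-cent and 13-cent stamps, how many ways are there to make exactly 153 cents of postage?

1

Need nonnegative integers with 12j + 13k = 153.
gcd(12, 13) = 1, and 12·(-1) + 13·(1) = 1.
So (j₀, k₀) = (-153, 153); general j = -153 + 13t, k = 153 - 12t.
j ≥ 0 ⇒ t ≥ 12; k ≥ 0 ⇒ t ≤ 12. That's 1 value of t.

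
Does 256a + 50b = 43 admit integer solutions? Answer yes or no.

no

gcd(256, 50):
  256 = 5*50 + 6
  50 = 8*6 + 2
  6 = 3*2
so gcd(256, 50) = 2.
2 does not divide 43 (remainder 1), so no integer solutions.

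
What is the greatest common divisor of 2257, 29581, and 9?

gcd(29581, 2257) = 1.
gcd(1, 9) = 1.

1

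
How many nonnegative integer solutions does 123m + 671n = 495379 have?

6

gcd(671, 123):
  671 = 5*123 + 56
  123 = 2*56 + 11
  56 = 5*11 + 1
  11 = 11*1
so gcd(671, 123) = 1.
Back-substitute for Bézout coefficients:
  1 = 56 - 5*11
  ... = 123*(-60) + 671*(11)
Scale by 495379: one solution is (-29722740, 5449169). Reduce m mod 671: (547, 638).
General: m = 547 + 671t, n = 638 - 123t.
m ≥ 0 ⇒ t ≥ 0; n ≥ 0 ⇒ t ≤ 5. So t ∈ [0, 5]: 6 solutions.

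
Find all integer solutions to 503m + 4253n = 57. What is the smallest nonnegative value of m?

3991

gcd(4253, 503):
  4253 = 8*503 + 229
  503 = 2*229 + 45
  229 = 5*45 + 4
  45 = 11*4 + 1
  4 = 4*1
so gcd(4253, 503) = 1.
1 divides 57, so solutions exist.
Back-substitute for Bézout coefficients:
  1 = 45 - 11*4
  ... = 503*(1040) + 4253*(-123)
Scale by 57/1 = 57: (m₀, n₀) = (59280, -7011).
General solution: m = 59280 + 4253t, n = -7011 - 503t for integer t.
m ≥ 0: smallest is 59280 mod 4253 = 3991 (at t = -13), with n = -472.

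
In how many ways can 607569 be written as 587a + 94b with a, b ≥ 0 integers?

gcd(587, 94):
  587 = 6·94 + 23
  94 = 4·23 + 2
  23 = 11·2 + 1
  2 = 2·1
so gcd(587, 94) = 1.
Back-substitute for Bézout coefficients:
  1 = 23 - 11·2
  ... = 587·(45) + 94·(-281)
Scale by 607569: one solution is (27340605, -170726889). Reduce a mod 94: (47, 6170).
General: a = 47 + 94t, b = 6170 - 587t.
a ≥ 0 ⇒ t ≥ 0; b ≥ 0 ⇒ t ≤ 10. So t ∈ [0, 10]: 11 solutions.

11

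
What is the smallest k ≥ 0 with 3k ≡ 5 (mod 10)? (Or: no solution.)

5

gcd(10, 3):
  10 = 3*3 + 1
  3 = 3*1
so gcd(10, 3) = 1.
1 divides 5, so solutions exist.
Back-substitute for Bézout coefficients:
  1 = 10 - 3*3
  ... = 3*(-3) + 10*(1)
So 3*(-3) ≡ 1 (mod 10); multiply by 5: k ≡ -15 (mod 10).
Smallest nonnegative: k = -15 mod 10 = 5.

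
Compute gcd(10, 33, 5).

gcd(33, 10):
  33 = 3×10 + 3
  10 = 3×3 + 1
  3 = 3×1
so gcd(33, 10) = 1.
gcd(1, 5) = 1.

1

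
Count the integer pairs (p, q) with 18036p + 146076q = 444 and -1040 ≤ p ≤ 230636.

19

gcd(146076, 18036):
  146076 = 8×18036 + 1788
  18036 = 10×1788 + 156
  1788 = 11×156 + 72
  156 = 2×72 + 12
  72 = 6×12
so gcd(146076, 18036) = 12.
Back-substitute for Bézout coefficients:
  12 = 156 - 2×72
  ... = 18036×(1879) + 146076×(-232)
Scale by 37: particular solution (69523, -8584); reduce p mod 12173: (8658, -1069).
General solution: p = 8658 + 12173t, q = -1069 - 1503t for integer t.
-1040 ≤ 8658 + 12173t ≤ 230636 gives t ∈ [0, 18], which is 19 values.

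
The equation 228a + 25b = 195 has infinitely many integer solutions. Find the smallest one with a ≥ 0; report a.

gcd(228, 25) = 1  (228 = 9×25 + 3, 25 = 8×3 + 1, 3 = 3×1).
1 divides 195, so solutions exist.
Back-substituting, 228×(-8) + 25×(73) = 1.
Scale by 195/1 = 195: (a₀, b₀) = (-1560, 14235).
General solution: a = -1560 + 25t, b = 14235 - 228t for integer t.
a ≥ 0: smallest is -1560 mod 25 = 15 (at t = 63), with b = -129.

15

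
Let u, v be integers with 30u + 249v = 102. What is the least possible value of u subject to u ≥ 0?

20

gcd(249, 30) = 3  (249 = 8*30 + 9, 30 = 3*9 + 3, 9 = 3*3).
3 divides 102, so solutions exist.
Back-substituting, 30*(25) + 249*(-3) = 3.
Scale by 102/3 = 34: (u₀, v₀) = (850, -102).
General solution: u = 850 + 83t, v = -102 - 10t for integer t.
u ≥ 0: smallest is 850 mod 83 = 20 (at t = -10), with v = -2.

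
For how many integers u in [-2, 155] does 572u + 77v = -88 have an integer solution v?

22

gcd(572, 77):
  572 = 7×77 + 33
  77 = 2×33 + 11
  33 = 3×11
so gcd(572, 77) = 11.
Back-substitute for Bézout coefficients:
  11 = 77 - 2×33
  ... = 572×(-2) + 77×(15)
Scale by -8: particular solution (16, -120); reduce u mod 7: (2, -16).
General solution: u = 2 + 7t, v = -16 - 52t for integer t.
-2 ≤ 2 + 7t ≤ 155 gives t ∈ [0, 21], which is 22 values.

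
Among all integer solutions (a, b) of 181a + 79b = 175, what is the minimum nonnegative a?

66

gcd(181, 79) = 1  (181 = 2·79 + 23, 79 = 3·23 + 10, 23 = 2·10 + 3, 10 = 3·3 + 1, 3 = 3·1).
1 divides 175, so solutions exist.
Back-substituting, 181·(-24) + 79·(55) = 1.
Scale by 175/1 = 175: (a₀, b₀) = (-4200, 9625).
General solution: a = -4200 + 79t, b = 9625 - 181t for integer t.
a ≥ 0: smallest is -4200 mod 79 = 66 (at t = 54), with b = -149.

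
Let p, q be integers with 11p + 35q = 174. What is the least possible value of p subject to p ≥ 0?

19

gcd(35, 11):
  35 = 3×11 + 2
  11 = 5×2 + 1
  2 = 2×1
so gcd(35, 11) = 1.
1 divides 174, so solutions exist.
Back-substitute for Bézout coefficients:
  1 = 11 - 5×2
  ... = 11×(16) + 35×(-5)
Scale by 174/1 = 174: (p₀, q₀) = (2784, -870).
General solution: p = 2784 + 35t, q = -870 - 11t for integer t.
p ≥ 0: smallest is 2784 mod 35 = 19 (at t = -79), with q = -1.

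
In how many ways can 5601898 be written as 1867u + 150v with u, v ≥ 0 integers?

20

gcd(1867, 150):
  1867 = 12*150 + 67
  150 = 2*67 + 16
  67 = 4*16 + 3
  16 = 5*3 + 1
  3 = 3*1
so gcd(1867, 150) = 1.
Back-substitute for Bézout coefficients:
  1 = 16 - 5*3
  ... = 1867*(-47) + 150*(585)
Scale by 5601898: one solution is (-263289206, 3277110330). Reduce u mod 150: (94, 36176).
General: u = 94 + 150t, v = 36176 - 1867t.
u ≥ 0 ⇒ t ≥ 0; v ≥ 0 ⇒ t ≤ 19. So t ∈ [0, 19]: 20 solutions.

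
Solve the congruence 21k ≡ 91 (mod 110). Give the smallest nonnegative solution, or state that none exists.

41

gcd(110, 21) = 1.
1 divides 91, so solutions exist.
By Bézout, 21*(21) + 110*(-4) = 1.
So 21*(21) ≡ 1 (mod 110); multiply by 91: k ≡ 1911 (mod 110).
Smallest nonnegative: k = 1911 mod 110 = 41.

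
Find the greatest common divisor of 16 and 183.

gcd(183, 16):
  183 = 11*16 + 7
  16 = 2*7 + 2
  7 = 3*2 + 1
  2 = 2*1
so gcd(183, 16) = 1.

1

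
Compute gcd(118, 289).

1

gcd(289, 118) = 1  (289 = 2×118 + 53, 118 = 2×53 + 12, 53 = 4×12 + 5, 12 = 2×5 + 2, 5 = 2×2 + 1, 2 = 2×1).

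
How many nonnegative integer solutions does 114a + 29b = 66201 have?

gcd(114, 29) = 1  (114 = 3·29 + 27, 29 = 1·27 + 2, 27 = 13·2 + 1, 2 = 2·1).
Back-substituting, 114·(14) + 29·(-55) = 1.
Scale by 66201: one solution is (926814, -3641055). Reduce a mod 29: (3, 2271).
General: a = 3 + 29t, b = 2271 - 114t.
a ≥ 0 ⇒ t ≥ 0; b ≥ 0 ⇒ t ≤ 19. So t ∈ [0, 19]: 20 solutions.

20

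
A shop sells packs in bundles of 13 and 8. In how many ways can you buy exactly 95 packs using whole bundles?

1

Need nonnegative integers with 13j + 8k = 95.
gcd(13, 8) = 1, and 13·(-3) + 8·(5) = 1.
So (j₀, k₀) = (-285, 475); general j = -285 + 8t, k = 475 - 13t.
j ≥ 0 ⇒ t ≥ 36; k ≥ 0 ⇒ t ≤ 36. That's 1 value of t.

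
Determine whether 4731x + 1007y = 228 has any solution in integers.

yes

gcd(4731, 1007) = 19  (4731 = 4×1007 + 703, 1007 = 1×703 + 304, 703 = 2×304 + 95, 304 = 3×95 + 19, 95 = 5×19).
19 divides 228, so integer solutions exist.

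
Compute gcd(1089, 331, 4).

gcd(1089, 331) = 1  (1089 = 3·331 + 96, 331 = 3·96 + 43, 96 = 2·43 + 10, 43 = 4·10 + 3, 10 = 3·3 + 1, 3 = 3·1).
gcd(1, 4) = 1.

1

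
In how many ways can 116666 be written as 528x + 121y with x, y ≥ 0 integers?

20

gcd(528, 121) = 11  (528 = 4·121 + 44, 121 = 2·44 + 33, 44 = 1·33 + 11, 33 = 3·11).
Back-substituting, 528·(3) + 121·(-13) = 11.
Scale by 10606: one solution is (31818, -137878). Reduce x mod 11: (6, 938).
General: x = 6 + 11t, y = 938 - 48t.
x ≥ 0 ⇒ t ≥ 0; y ≥ 0 ⇒ t ≤ 19. So t ∈ [0, 19]: 20 solutions.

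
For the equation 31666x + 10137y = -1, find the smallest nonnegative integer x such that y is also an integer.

gcd(31666, 10137) = 1  (31666 = 3×10137 + 1255, 10137 = 8×1255 + 97, 1255 = 12×97 + 91, 97 = 1×91 + 6, 91 = 15×6 + 1, 6 = 6×1).
1 divides -1, so solutions exist.
Back-substituting, 31666×(1672) + 10137×(-5223) = 1.
Scale by -1/1 = -1: (x₀, y₀) = (-1672, 5223).
General solution: x = -1672 + 10137t, y = 5223 - 31666t for integer t.
x ≥ 0: smallest is -1672 mod 10137 = 8465 (at t = 1), with y = -26443.

8465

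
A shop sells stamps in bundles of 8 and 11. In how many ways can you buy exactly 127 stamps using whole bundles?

1

Need nonnegative integers with 8j + 11k = 127.
gcd(8, 11) = 1, and 8·(-4) + 11·(3) = 1.
So (j₀, k₀) = (-508, 381); general j = -508 + 11t, k = 381 - 8t.
j ≥ 0 ⇒ t ≥ 47; k ≥ 0 ⇒ t ≤ 47. That's 1 value of t.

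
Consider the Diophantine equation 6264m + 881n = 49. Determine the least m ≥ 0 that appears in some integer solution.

55

gcd(6264, 881) = 1.
1 divides 49, so solutions exist.
By Bézout, 6264·(109) + 881·(-775) = 1.
Scale by 49/1 = 49: (m₀, n₀) = (5341, -37975).
General solution: m = 5341 + 881t, n = -37975 - 6264t for integer t.
m ≥ 0: smallest is 5341 mod 881 = 55 (at t = -6), with n = -391.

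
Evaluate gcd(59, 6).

gcd(59, 6) = 1  (59 = 9×6 + 5, 6 = 1×5 + 1, 5 = 5×1).

1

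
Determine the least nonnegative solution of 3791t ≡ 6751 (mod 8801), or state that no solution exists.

gcd(8801, 3791) = 1  (8801 = 2×3791 + 1219, 3791 = 3×1219 + 134, 1219 = 9×134 + 13, 134 = 10×13 + 4, 13 = 3×4 + 1, 4 = 4×1).
1 divides 6751, so solutions exist.
Back-substituting, 3791×(-2036) + 8801×(877) = 1.
So 3791×(-2036) ≡ 1 (mod 8801); multiply by 6751: t ≡ -13745036 (mod 8801).
Smallest nonnegative: t = -13745036 mod 8801 = 2126.

2126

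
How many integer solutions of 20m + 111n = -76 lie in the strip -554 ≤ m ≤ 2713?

29

gcd(111, 20) = 1  (111 = 5·20 + 11, 20 = 1·11 + 9, 11 = 1·9 + 2, 9 = 4·2 + 1, 2 = 2·1).
Back-substituting, 20·(50) + 111·(-9) = 1.
Scale by -76: particular solution (-3800, 684); reduce m mod 111: (85, -16).
General solution: m = 85 + 111t, n = -16 - 20t for integer t.
-554 ≤ 85 + 111t ≤ 2713 gives t ∈ [-5, 23], which is 29 values.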